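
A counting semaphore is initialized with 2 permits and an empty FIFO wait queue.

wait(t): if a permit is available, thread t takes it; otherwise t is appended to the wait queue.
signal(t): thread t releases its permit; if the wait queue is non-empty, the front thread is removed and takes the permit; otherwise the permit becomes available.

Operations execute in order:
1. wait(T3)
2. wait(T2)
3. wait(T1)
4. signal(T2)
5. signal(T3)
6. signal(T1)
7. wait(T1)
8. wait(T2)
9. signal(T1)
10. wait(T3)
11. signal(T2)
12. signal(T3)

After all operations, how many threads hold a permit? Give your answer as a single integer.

Step 1: wait(T3) -> count=1 queue=[] holders={T3}
Step 2: wait(T2) -> count=0 queue=[] holders={T2,T3}
Step 3: wait(T1) -> count=0 queue=[T1] holders={T2,T3}
Step 4: signal(T2) -> count=0 queue=[] holders={T1,T3}
Step 5: signal(T3) -> count=1 queue=[] holders={T1}
Step 6: signal(T1) -> count=2 queue=[] holders={none}
Step 7: wait(T1) -> count=1 queue=[] holders={T1}
Step 8: wait(T2) -> count=0 queue=[] holders={T1,T2}
Step 9: signal(T1) -> count=1 queue=[] holders={T2}
Step 10: wait(T3) -> count=0 queue=[] holders={T2,T3}
Step 11: signal(T2) -> count=1 queue=[] holders={T3}
Step 12: signal(T3) -> count=2 queue=[] holders={none}
Final holders: {none} -> 0 thread(s)

Answer: 0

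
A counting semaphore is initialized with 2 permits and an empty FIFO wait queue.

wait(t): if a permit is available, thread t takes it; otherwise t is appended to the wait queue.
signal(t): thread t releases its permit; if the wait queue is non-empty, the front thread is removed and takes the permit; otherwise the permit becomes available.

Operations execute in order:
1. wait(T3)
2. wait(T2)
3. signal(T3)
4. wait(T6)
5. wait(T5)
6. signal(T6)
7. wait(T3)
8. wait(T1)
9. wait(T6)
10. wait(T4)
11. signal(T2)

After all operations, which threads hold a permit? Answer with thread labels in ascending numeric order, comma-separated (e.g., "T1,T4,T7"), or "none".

Step 1: wait(T3) -> count=1 queue=[] holders={T3}
Step 2: wait(T2) -> count=0 queue=[] holders={T2,T3}
Step 3: signal(T3) -> count=1 queue=[] holders={T2}
Step 4: wait(T6) -> count=0 queue=[] holders={T2,T6}
Step 5: wait(T5) -> count=0 queue=[T5] holders={T2,T6}
Step 6: signal(T6) -> count=0 queue=[] holders={T2,T5}
Step 7: wait(T3) -> count=0 queue=[T3] holders={T2,T5}
Step 8: wait(T1) -> count=0 queue=[T3,T1] holders={T2,T5}
Step 9: wait(T6) -> count=0 queue=[T3,T1,T6] holders={T2,T5}
Step 10: wait(T4) -> count=0 queue=[T3,T1,T6,T4] holders={T2,T5}
Step 11: signal(T2) -> count=0 queue=[T1,T6,T4] holders={T3,T5}
Final holders: T3,T5

Answer: T3,T5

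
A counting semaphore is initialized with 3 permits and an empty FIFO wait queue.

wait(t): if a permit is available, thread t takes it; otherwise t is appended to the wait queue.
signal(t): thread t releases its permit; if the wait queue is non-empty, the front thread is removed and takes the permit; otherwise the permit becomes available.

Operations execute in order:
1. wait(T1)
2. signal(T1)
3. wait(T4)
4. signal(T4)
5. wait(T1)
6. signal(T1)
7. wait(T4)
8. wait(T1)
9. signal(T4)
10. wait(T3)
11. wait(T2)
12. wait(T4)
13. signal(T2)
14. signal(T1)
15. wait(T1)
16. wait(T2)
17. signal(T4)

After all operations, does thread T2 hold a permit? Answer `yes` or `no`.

Step 1: wait(T1) -> count=2 queue=[] holders={T1}
Step 2: signal(T1) -> count=3 queue=[] holders={none}
Step 3: wait(T4) -> count=2 queue=[] holders={T4}
Step 4: signal(T4) -> count=3 queue=[] holders={none}
Step 5: wait(T1) -> count=2 queue=[] holders={T1}
Step 6: signal(T1) -> count=3 queue=[] holders={none}
Step 7: wait(T4) -> count=2 queue=[] holders={T4}
Step 8: wait(T1) -> count=1 queue=[] holders={T1,T4}
Step 9: signal(T4) -> count=2 queue=[] holders={T1}
Step 10: wait(T3) -> count=1 queue=[] holders={T1,T3}
Step 11: wait(T2) -> count=0 queue=[] holders={T1,T2,T3}
Step 12: wait(T4) -> count=0 queue=[T4] holders={T1,T2,T3}
Step 13: signal(T2) -> count=0 queue=[] holders={T1,T3,T4}
Step 14: signal(T1) -> count=1 queue=[] holders={T3,T4}
Step 15: wait(T1) -> count=0 queue=[] holders={T1,T3,T4}
Step 16: wait(T2) -> count=0 queue=[T2] holders={T1,T3,T4}
Step 17: signal(T4) -> count=0 queue=[] holders={T1,T2,T3}
Final holders: {T1,T2,T3} -> T2 in holders

Answer: yes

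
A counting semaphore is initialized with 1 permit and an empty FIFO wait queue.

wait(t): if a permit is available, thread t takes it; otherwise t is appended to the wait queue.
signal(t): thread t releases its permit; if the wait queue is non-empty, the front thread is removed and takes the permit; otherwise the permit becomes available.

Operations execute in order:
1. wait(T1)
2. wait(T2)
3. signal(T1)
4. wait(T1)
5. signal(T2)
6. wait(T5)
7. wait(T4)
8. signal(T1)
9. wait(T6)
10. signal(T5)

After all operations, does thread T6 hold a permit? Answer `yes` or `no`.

Answer: no

Derivation:
Step 1: wait(T1) -> count=0 queue=[] holders={T1}
Step 2: wait(T2) -> count=0 queue=[T2] holders={T1}
Step 3: signal(T1) -> count=0 queue=[] holders={T2}
Step 4: wait(T1) -> count=0 queue=[T1] holders={T2}
Step 5: signal(T2) -> count=0 queue=[] holders={T1}
Step 6: wait(T5) -> count=0 queue=[T5] holders={T1}
Step 7: wait(T4) -> count=0 queue=[T5,T4] holders={T1}
Step 8: signal(T1) -> count=0 queue=[T4] holders={T5}
Step 9: wait(T6) -> count=0 queue=[T4,T6] holders={T5}
Step 10: signal(T5) -> count=0 queue=[T6] holders={T4}
Final holders: {T4} -> T6 not in holders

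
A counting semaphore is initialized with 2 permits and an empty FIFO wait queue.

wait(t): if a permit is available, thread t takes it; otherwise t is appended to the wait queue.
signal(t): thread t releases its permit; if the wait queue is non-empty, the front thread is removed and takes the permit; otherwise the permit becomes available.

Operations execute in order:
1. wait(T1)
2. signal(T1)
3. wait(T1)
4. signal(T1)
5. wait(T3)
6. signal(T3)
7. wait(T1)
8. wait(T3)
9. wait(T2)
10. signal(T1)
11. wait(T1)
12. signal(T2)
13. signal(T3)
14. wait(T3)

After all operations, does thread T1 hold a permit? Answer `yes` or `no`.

Answer: yes

Derivation:
Step 1: wait(T1) -> count=1 queue=[] holders={T1}
Step 2: signal(T1) -> count=2 queue=[] holders={none}
Step 3: wait(T1) -> count=1 queue=[] holders={T1}
Step 4: signal(T1) -> count=2 queue=[] holders={none}
Step 5: wait(T3) -> count=1 queue=[] holders={T3}
Step 6: signal(T3) -> count=2 queue=[] holders={none}
Step 7: wait(T1) -> count=1 queue=[] holders={T1}
Step 8: wait(T3) -> count=0 queue=[] holders={T1,T3}
Step 9: wait(T2) -> count=0 queue=[T2] holders={T1,T3}
Step 10: signal(T1) -> count=0 queue=[] holders={T2,T3}
Step 11: wait(T1) -> count=0 queue=[T1] holders={T2,T3}
Step 12: signal(T2) -> count=0 queue=[] holders={T1,T3}
Step 13: signal(T3) -> count=1 queue=[] holders={T1}
Step 14: wait(T3) -> count=0 queue=[] holders={T1,T3}
Final holders: {T1,T3} -> T1 in holders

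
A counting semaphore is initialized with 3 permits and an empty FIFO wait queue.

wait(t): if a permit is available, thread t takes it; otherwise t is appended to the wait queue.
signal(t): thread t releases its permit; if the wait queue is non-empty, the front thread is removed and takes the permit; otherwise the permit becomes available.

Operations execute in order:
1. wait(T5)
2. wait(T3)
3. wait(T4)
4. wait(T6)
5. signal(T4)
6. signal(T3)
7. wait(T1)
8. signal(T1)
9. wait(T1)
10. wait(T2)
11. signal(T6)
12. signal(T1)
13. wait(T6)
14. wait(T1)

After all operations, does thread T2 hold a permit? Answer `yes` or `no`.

Step 1: wait(T5) -> count=2 queue=[] holders={T5}
Step 2: wait(T3) -> count=1 queue=[] holders={T3,T5}
Step 3: wait(T4) -> count=0 queue=[] holders={T3,T4,T5}
Step 4: wait(T6) -> count=0 queue=[T6] holders={T3,T4,T5}
Step 5: signal(T4) -> count=0 queue=[] holders={T3,T5,T6}
Step 6: signal(T3) -> count=1 queue=[] holders={T5,T6}
Step 7: wait(T1) -> count=0 queue=[] holders={T1,T5,T6}
Step 8: signal(T1) -> count=1 queue=[] holders={T5,T6}
Step 9: wait(T1) -> count=0 queue=[] holders={T1,T5,T6}
Step 10: wait(T2) -> count=0 queue=[T2] holders={T1,T5,T6}
Step 11: signal(T6) -> count=0 queue=[] holders={T1,T2,T5}
Step 12: signal(T1) -> count=1 queue=[] holders={T2,T5}
Step 13: wait(T6) -> count=0 queue=[] holders={T2,T5,T6}
Step 14: wait(T1) -> count=0 queue=[T1] holders={T2,T5,T6}
Final holders: {T2,T5,T6} -> T2 in holders

Answer: yes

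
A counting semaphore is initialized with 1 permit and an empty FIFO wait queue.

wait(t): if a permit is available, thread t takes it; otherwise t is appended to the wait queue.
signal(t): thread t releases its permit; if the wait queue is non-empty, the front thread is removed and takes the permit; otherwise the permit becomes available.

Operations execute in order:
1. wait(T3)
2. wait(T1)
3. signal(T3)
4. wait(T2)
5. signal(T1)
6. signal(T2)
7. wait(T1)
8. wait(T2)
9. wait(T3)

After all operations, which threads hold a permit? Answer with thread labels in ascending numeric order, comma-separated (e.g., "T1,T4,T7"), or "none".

Answer: T1

Derivation:
Step 1: wait(T3) -> count=0 queue=[] holders={T3}
Step 2: wait(T1) -> count=0 queue=[T1] holders={T3}
Step 3: signal(T3) -> count=0 queue=[] holders={T1}
Step 4: wait(T2) -> count=0 queue=[T2] holders={T1}
Step 5: signal(T1) -> count=0 queue=[] holders={T2}
Step 6: signal(T2) -> count=1 queue=[] holders={none}
Step 7: wait(T1) -> count=0 queue=[] holders={T1}
Step 8: wait(T2) -> count=0 queue=[T2] holders={T1}
Step 9: wait(T3) -> count=0 queue=[T2,T3] holders={T1}
Final holders: T1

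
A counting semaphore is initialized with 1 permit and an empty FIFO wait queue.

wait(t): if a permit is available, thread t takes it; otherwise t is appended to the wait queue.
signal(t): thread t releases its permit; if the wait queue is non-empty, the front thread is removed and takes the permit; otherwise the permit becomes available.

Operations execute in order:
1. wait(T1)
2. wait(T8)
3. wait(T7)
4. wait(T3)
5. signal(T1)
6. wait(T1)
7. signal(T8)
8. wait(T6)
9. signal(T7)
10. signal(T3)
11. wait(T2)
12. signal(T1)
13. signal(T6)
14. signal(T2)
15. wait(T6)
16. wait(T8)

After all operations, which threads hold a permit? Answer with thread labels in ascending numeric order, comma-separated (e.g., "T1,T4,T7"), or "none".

Answer: T6

Derivation:
Step 1: wait(T1) -> count=0 queue=[] holders={T1}
Step 2: wait(T8) -> count=0 queue=[T8] holders={T1}
Step 3: wait(T7) -> count=0 queue=[T8,T7] holders={T1}
Step 4: wait(T3) -> count=0 queue=[T8,T7,T3] holders={T1}
Step 5: signal(T1) -> count=0 queue=[T7,T3] holders={T8}
Step 6: wait(T1) -> count=0 queue=[T7,T3,T1] holders={T8}
Step 7: signal(T8) -> count=0 queue=[T3,T1] holders={T7}
Step 8: wait(T6) -> count=0 queue=[T3,T1,T6] holders={T7}
Step 9: signal(T7) -> count=0 queue=[T1,T6] holders={T3}
Step 10: signal(T3) -> count=0 queue=[T6] holders={T1}
Step 11: wait(T2) -> count=0 queue=[T6,T2] holders={T1}
Step 12: signal(T1) -> count=0 queue=[T2] holders={T6}
Step 13: signal(T6) -> count=0 queue=[] holders={T2}
Step 14: signal(T2) -> count=1 queue=[] holders={none}
Step 15: wait(T6) -> count=0 queue=[] holders={T6}
Step 16: wait(T8) -> count=0 queue=[T8] holders={T6}
Final holders: T6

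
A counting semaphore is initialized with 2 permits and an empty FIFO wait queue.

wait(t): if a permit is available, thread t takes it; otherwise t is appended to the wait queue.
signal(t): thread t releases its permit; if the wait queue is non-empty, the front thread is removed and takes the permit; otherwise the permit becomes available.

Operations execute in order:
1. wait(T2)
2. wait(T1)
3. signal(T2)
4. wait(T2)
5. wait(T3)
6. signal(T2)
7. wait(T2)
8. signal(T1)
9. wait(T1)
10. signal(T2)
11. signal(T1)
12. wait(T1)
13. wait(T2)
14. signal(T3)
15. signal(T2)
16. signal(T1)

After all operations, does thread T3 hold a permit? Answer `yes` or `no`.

Answer: no

Derivation:
Step 1: wait(T2) -> count=1 queue=[] holders={T2}
Step 2: wait(T1) -> count=0 queue=[] holders={T1,T2}
Step 3: signal(T2) -> count=1 queue=[] holders={T1}
Step 4: wait(T2) -> count=0 queue=[] holders={T1,T2}
Step 5: wait(T3) -> count=0 queue=[T3] holders={T1,T2}
Step 6: signal(T2) -> count=0 queue=[] holders={T1,T3}
Step 7: wait(T2) -> count=0 queue=[T2] holders={T1,T3}
Step 8: signal(T1) -> count=0 queue=[] holders={T2,T3}
Step 9: wait(T1) -> count=0 queue=[T1] holders={T2,T3}
Step 10: signal(T2) -> count=0 queue=[] holders={T1,T3}
Step 11: signal(T1) -> count=1 queue=[] holders={T3}
Step 12: wait(T1) -> count=0 queue=[] holders={T1,T3}
Step 13: wait(T2) -> count=0 queue=[T2] holders={T1,T3}
Step 14: signal(T3) -> count=0 queue=[] holders={T1,T2}
Step 15: signal(T2) -> count=1 queue=[] holders={T1}
Step 16: signal(T1) -> count=2 queue=[] holders={none}
Final holders: {none} -> T3 not in holders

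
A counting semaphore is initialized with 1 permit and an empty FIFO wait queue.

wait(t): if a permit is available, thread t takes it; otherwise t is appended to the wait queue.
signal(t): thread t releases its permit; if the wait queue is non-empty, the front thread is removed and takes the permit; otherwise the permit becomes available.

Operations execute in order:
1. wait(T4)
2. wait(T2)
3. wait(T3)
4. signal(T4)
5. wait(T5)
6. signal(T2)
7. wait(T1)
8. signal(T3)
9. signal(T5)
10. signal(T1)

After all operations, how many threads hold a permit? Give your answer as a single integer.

Step 1: wait(T4) -> count=0 queue=[] holders={T4}
Step 2: wait(T2) -> count=0 queue=[T2] holders={T4}
Step 3: wait(T3) -> count=0 queue=[T2,T3] holders={T4}
Step 4: signal(T4) -> count=0 queue=[T3] holders={T2}
Step 5: wait(T5) -> count=0 queue=[T3,T5] holders={T2}
Step 6: signal(T2) -> count=0 queue=[T5] holders={T3}
Step 7: wait(T1) -> count=0 queue=[T5,T1] holders={T3}
Step 8: signal(T3) -> count=0 queue=[T1] holders={T5}
Step 9: signal(T5) -> count=0 queue=[] holders={T1}
Step 10: signal(T1) -> count=1 queue=[] holders={none}
Final holders: {none} -> 0 thread(s)

Answer: 0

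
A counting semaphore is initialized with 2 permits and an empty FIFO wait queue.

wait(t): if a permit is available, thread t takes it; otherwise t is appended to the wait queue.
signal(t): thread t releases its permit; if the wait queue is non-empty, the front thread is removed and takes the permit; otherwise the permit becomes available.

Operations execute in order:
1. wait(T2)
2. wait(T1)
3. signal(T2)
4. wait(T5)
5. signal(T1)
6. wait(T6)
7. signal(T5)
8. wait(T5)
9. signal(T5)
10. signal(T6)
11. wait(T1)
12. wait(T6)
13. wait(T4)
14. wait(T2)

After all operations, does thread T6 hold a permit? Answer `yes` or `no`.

Step 1: wait(T2) -> count=1 queue=[] holders={T2}
Step 2: wait(T1) -> count=0 queue=[] holders={T1,T2}
Step 3: signal(T2) -> count=1 queue=[] holders={T1}
Step 4: wait(T5) -> count=0 queue=[] holders={T1,T5}
Step 5: signal(T1) -> count=1 queue=[] holders={T5}
Step 6: wait(T6) -> count=0 queue=[] holders={T5,T6}
Step 7: signal(T5) -> count=1 queue=[] holders={T6}
Step 8: wait(T5) -> count=0 queue=[] holders={T5,T6}
Step 9: signal(T5) -> count=1 queue=[] holders={T6}
Step 10: signal(T6) -> count=2 queue=[] holders={none}
Step 11: wait(T1) -> count=1 queue=[] holders={T1}
Step 12: wait(T6) -> count=0 queue=[] holders={T1,T6}
Step 13: wait(T4) -> count=0 queue=[T4] holders={T1,T6}
Step 14: wait(T2) -> count=0 queue=[T4,T2] holders={T1,T6}
Final holders: {T1,T6} -> T6 in holders

Answer: yes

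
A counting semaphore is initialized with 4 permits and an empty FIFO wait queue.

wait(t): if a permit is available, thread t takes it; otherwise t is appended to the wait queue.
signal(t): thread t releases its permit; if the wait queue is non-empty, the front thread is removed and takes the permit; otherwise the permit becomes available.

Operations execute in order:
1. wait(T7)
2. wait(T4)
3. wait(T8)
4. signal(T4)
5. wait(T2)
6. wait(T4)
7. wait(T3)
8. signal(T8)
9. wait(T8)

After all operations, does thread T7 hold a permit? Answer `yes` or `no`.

Answer: yes

Derivation:
Step 1: wait(T7) -> count=3 queue=[] holders={T7}
Step 2: wait(T4) -> count=2 queue=[] holders={T4,T7}
Step 3: wait(T8) -> count=1 queue=[] holders={T4,T7,T8}
Step 4: signal(T4) -> count=2 queue=[] holders={T7,T8}
Step 5: wait(T2) -> count=1 queue=[] holders={T2,T7,T8}
Step 6: wait(T4) -> count=0 queue=[] holders={T2,T4,T7,T8}
Step 7: wait(T3) -> count=0 queue=[T3] holders={T2,T4,T7,T8}
Step 8: signal(T8) -> count=0 queue=[] holders={T2,T3,T4,T7}
Step 9: wait(T8) -> count=0 queue=[T8] holders={T2,T3,T4,T7}
Final holders: {T2,T3,T4,T7} -> T7 in holders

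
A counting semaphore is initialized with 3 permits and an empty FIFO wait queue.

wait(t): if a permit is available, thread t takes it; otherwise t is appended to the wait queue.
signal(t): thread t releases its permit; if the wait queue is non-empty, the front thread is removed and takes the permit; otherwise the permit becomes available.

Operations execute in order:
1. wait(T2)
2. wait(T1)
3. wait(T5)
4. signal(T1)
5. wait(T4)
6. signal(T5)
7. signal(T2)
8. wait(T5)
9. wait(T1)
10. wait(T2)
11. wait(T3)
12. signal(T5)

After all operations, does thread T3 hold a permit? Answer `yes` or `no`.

Step 1: wait(T2) -> count=2 queue=[] holders={T2}
Step 2: wait(T1) -> count=1 queue=[] holders={T1,T2}
Step 3: wait(T5) -> count=0 queue=[] holders={T1,T2,T5}
Step 4: signal(T1) -> count=1 queue=[] holders={T2,T5}
Step 5: wait(T4) -> count=0 queue=[] holders={T2,T4,T5}
Step 6: signal(T5) -> count=1 queue=[] holders={T2,T4}
Step 7: signal(T2) -> count=2 queue=[] holders={T4}
Step 8: wait(T5) -> count=1 queue=[] holders={T4,T5}
Step 9: wait(T1) -> count=0 queue=[] holders={T1,T4,T5}
Step 10: wait(T2) -> count=0 queue=[T2] holders={T1,T4,T5}
Step 11: wait(T3) -> count=0 queue=[T2,T3] holders={T1,T4,T5}
Step 12: signal(T5) -> count=0 queue=[T3] holders={T1,T2,T4}
Final holders: {T1,T2,T4} -> T3 not in holders

Answer: no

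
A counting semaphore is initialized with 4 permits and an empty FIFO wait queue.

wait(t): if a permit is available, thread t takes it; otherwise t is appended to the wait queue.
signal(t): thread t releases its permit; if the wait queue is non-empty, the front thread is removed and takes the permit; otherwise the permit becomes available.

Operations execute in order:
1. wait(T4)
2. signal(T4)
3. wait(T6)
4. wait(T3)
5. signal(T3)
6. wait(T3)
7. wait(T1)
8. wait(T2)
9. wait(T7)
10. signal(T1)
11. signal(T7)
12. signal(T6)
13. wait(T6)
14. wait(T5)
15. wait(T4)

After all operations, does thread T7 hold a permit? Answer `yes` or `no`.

Step 1: wait(T4) -> count=3 queue=[] holders={T4}
Step 2: signal(T4) -> count=4 queue=[] holders={none}
Step 3: wait(T6) -> count=3 queue=[] holders={T6}
Step 4: wait(T3) -> count=2 queue=[] holders={T3,T6}
Step 5: signal(T3) -> count=3 queue=[] holders={T6}
Step 6: wait(T3) -> count=2 queue=[] holders={T3,T6}
Step 7: wait(T1) -> count=1 queue=[] holders={T1,T3,T6}
Step 8: wait(T2) -> count=0 queue=[] holders={T1,T2,T3,T6}
Step 9: wait(T7) -> count=0 queue=[T7] holders={T1,T2,T3,T6}
Step 10: signal(T1) -> count=0 queue=[] holders={T2,T3,T6,T7}
Step 11: signal(T7) -> count=1 queue=[] holders={T2,T3,T6}
Step 12: signal(T6) -> count=2 queue=[] holders={T2,T3}
Step 13: wait(T6) -> count=1 queue=[] holders={T2,T3,T6}
Step 14: wait(T5) -> count=0 queue=[] holders={T2,T3,T5,T6}
Step 15: wait(T4) -> count=0 queue=[T4] holders={T2,T3,T5,T6}
Final holders: {T2,T3,T5,T6} -> T7 not in holders

Answer: no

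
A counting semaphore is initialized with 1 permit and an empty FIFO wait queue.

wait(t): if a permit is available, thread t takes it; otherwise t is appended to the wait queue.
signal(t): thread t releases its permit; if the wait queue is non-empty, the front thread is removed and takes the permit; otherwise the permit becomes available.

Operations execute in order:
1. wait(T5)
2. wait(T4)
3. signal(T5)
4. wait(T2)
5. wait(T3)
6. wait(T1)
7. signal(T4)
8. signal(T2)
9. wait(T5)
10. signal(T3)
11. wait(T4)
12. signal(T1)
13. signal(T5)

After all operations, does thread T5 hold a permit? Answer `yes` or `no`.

Answer: no

Derivation:
Step 1: wait(T5) -> count=0 queue=[] holders={T5}
Step 2: wait(T4) -> count=0 queue=[T4] holders={T5}
Step 3: signal(T5) -> count=0 queue=[] holders={T4}
Step 4: wait(T2) -> count=0 queue=[T2] holders={T4}
Step 5: wait(T3) -> count=0 queue=[T2,T3] holders={T4}
Step 6: wait(T1) -> count=0 queue=[T2,T3,T1] holders={T4}
Step 7: signal(T4) -> count=0 queue=[T3,T1] holders={T2}
Step 8: signal(T2) -> count=0 queue=[T1] holders={T3}
Step 9: wait(T5) -> count=0 queue=[T1,T5] holders={T3}
Step 10: signal(T3) -> count=0 queue=[T5] holders={T1}
Step 11: wait(T4) -> count=0 queue=[T5,T4] holders={T1}
Step 12: signal(T1) -> count=0 queue=[T4] holders={T5}
Step 13: signal(T5) -> count=0 queue=[] holders={T4}
Final holders: {T4} -> T5 not in holders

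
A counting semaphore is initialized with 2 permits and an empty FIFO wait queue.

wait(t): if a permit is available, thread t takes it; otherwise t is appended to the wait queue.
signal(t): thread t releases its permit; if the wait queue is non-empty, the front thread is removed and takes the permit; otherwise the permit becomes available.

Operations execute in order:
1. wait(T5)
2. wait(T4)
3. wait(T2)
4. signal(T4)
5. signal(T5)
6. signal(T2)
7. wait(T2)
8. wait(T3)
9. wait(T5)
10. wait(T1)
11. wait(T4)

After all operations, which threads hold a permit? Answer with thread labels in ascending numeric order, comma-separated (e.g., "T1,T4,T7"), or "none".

Answer: T2,T3

Derivation:
Step 1: wait(T5) -> count=1 queue=[] holders={T5}
Step 2: wait(T4) -> count=0 queue=[] holders={T4,T5}
Step 3: wait(T2) -> count=0 queue=[T2] holders={T4,T5}
Step 4: signal(T4) -> count=0 queue=[] holders={T2,T5}
Step 5: signal(T5) -> count=1 queue=[] holders={T2}
Step 6: signal(T2) -> count=2 queue=[] holders={none}
Step 7: wait(T2) -> count=1 queue=[] holders={T2}
Step 8: wait(T3) -> count=0 queue=[] holders={T2,T3}
Step 9: wait(T5) -> count=0 queue=[T5] holders={T2,T3}
Step 10: wait(T1) -> count=0 queue=[T5,T1] holders={T2,T3}
Step 11: wait(T4) -> count=0 queue=[T5,T1,T4] holders={T2,T3}
Final holders: T2,T3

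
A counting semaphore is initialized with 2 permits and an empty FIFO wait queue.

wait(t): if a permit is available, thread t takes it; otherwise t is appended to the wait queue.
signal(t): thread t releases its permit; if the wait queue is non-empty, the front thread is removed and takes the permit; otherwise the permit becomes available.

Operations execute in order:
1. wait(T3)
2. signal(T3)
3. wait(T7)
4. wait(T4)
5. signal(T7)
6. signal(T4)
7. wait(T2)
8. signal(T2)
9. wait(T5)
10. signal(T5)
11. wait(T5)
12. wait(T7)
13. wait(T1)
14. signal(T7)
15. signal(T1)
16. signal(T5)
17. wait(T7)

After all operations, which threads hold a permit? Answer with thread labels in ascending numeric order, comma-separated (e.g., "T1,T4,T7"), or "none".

Step 1: wait(T3) -> count=1 queue=[] holders={T3}
Step 2: signal(T3) -> count=2 queue=[] holders={none}
Step 3: wait(T7) -> count=1 queue=[] holders={T7}
Step 4: wait(T4) -> count=0 queue=[] holders={T4,T7}
Step 5: signal(T7) -> count=1 queue=[] holders={T4}
Step 6: signal(T4) -> count=2 queue=[] holders={none}
Step 7: wait(T2) -> count=1 queue=[] holders={T2}
Step 8: signal(T2) -> count=2 queue=[] holders={none}
Step 9: wait(T5) -> count=1 queue=[] holders={T5}
Step 10: signal(T5) -> count=2 queue=[] holders={none}
Step 11: wait(T5) -> count=1 queue=[] holders={T5}
Step 12: wait(T7) -> count=0 queue=[] holders={T5,T7}
Step 13: wait(T1) -> count=0 queue=[T1] holders={T5,T7}
Step 14: signal(T7) -> count=0 queue=[] holders={T1,T5}
Step 15: signal(T1) -> count=1 queue=[] holders={T5}
Step 16: signal(T5) -> count=2 queue=[] holders={none}
Step 17: wait(T7) -> count=1 queue=[] holders={T7}
Final holders: T7

Answer: T7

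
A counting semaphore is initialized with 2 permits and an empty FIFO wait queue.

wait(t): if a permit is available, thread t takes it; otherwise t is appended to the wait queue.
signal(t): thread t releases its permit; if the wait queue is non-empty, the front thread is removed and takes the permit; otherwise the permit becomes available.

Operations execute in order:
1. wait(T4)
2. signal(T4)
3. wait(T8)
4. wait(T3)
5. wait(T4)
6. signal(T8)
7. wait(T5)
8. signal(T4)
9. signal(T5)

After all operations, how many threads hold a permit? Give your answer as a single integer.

Answer: 1

Derivation:
Step 1: wait(T4) -> count=1 queue=[] holders={T4}
Step 2: signal(T4) -> count=2 queue=[] holders={none}
Step 3: wait(T8) -> count=1 queue=[] holders={T8}
Step 4: wait(T3) -> count=0 queue=[] holders={T3,T8}
Step 5: wait(T4) -> count=0 queue=[T4] holders={T3,T8}
Step 6: signal(T8) -> count=0 queue=[] holders={T3,T4}
Step 7: wait(T5) -> count=0 queue=[T5] holders={T3,T4}
Step 8: signal(T4) -> count=0 queue=[] holders={T3,T5}
Step 9: signal(T5) -> count=1 queue=[] holders={T3}
Final holders: {T3} -> 1 thread(s)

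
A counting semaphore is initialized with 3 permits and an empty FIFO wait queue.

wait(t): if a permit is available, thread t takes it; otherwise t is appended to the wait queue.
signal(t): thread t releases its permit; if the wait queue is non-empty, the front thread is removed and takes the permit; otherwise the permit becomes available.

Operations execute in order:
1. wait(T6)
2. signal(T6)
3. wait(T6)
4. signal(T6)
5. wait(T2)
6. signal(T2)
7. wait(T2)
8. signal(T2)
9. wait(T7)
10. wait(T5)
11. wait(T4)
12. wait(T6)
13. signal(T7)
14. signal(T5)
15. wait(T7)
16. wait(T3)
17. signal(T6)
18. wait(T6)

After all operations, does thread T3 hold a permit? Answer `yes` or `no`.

Answer: yes

Derivation:
Step 1: wait(T6) -> count=2 queue=[] holders={T6}
Step 2: signal(T6) -> count=3 queue=[] holders={none}
Step 3: wait(T6) -> count=2 queue=[] holders={T6}
Step 4: signal(T6) -> count=3 queue=[] holders={none}
Step 5: wait(T2) -> count=2 queue=[] holders={T2}
Step 6: signal(T2) -> count=3 queue=[] holders={none}
Step 7: wait(T2) -> count=2 queue=[] holders={T2}
Step 8: signal(T2) -> count=3 queue=[] holders={none}
Step 9: wait(T7) -> count=2 queue=[] holders={T7}
Step 10: wait(T5) -> count=1 queue=[] holders={T5,T7}
Step 11: wait(T4) -> count=0 queue=[] holders={T4,T5,T7}
Step 12: wait(T6) -> count=0 queue=[T6] holders={T4,T5,T7}
Step 13: signal(T7) -> count=0 queue=[] holders={T4,T5,T6}
Step 14: signal(T5) -> count=1 queue=[] holders={T4,T6}
Step 15: wait(T7) -> count=0 queue=[] holders={T4,T6,T7}
Step 16: wait(T3) -> count=0 queue=[T3] holders={T4,T6,T7}
Step 17: signal(T6) -> count=0 queue=[] holders={T3,T4,T7}
Step 18: wait(T6) -> count=0 queue=[T6] holders={T3,T4,T7}
Final holders: {T3,T4,T7} -> T3 in holders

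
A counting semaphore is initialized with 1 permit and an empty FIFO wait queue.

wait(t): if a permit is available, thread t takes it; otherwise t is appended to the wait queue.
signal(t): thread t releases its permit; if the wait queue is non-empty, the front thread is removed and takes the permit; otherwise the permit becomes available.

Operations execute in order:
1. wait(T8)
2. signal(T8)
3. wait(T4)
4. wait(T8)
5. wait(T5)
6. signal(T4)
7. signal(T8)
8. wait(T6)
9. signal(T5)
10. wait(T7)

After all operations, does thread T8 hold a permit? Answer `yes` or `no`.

Step 1: wait(T8) -> count=0 queue=[] holders={T8}
Step 2: signal(T8) -> count=1 queue=[] holders={none}
Step 3: wait(T4) -> count=0 queue=[] holders={T4}
Step 4: wait(T8) -> count=0 queue=[T8] holders={T4}
Step 5: wait(T5) -> count=0 queue=[T8,T5] holders={T4}
Step 6: signal(T4) -> count=0 queue=[T5] holders={T8}
Step 7: signal(T8) -> count=0 queue=[] holders={T5}
Step 8: wait(T6) -> count=0 queue=[T6] holders={T5}
Step 9: signal(T5) -> count=0 queue=[] holders={T6}
Step 10: wait(T7) -> count=0 queue=[T7] holders={T6}
Final holders: {T6} -> T8 not in holders

Answer: no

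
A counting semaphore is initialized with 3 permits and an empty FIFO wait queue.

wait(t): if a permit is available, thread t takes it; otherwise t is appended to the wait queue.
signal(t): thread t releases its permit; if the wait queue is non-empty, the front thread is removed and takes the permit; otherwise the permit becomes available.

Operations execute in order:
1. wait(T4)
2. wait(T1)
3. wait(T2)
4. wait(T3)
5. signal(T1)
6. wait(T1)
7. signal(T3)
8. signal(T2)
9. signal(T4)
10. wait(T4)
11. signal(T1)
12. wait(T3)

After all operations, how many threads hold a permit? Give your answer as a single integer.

Answer: 2

Derivation:
Step 1: wait(T4) -> count=2 queue=[] holders={T4}
Step 2: wait(T1) -> count=1 queue=[] holders={T1,T4}
Step 3: wait(T2) -> count=0 queue=[] holders={T1,T2,T4}
Step 4: wait(T3) -> count=0 queue=[T3] holders={T1,T2,T4}
Step 5: signal(T1) -> count=0 queue=[] holders={T2,T3,T4}
Step 6: wait(T1) -> count=0 queue=[T1] holders={T2,T3,T4}
Step 7: signal(T3) -> count=0 queue=[] holders={T1,T2,T4}
Step 8: signal(T2) -> count=1 queue=[] holders={T1,T4}
Step 9: signal(T4) -> count=2 queue=[] holders={T1}
Step 10: wait(T4) -> count=1 queue=[] holders={T1,T4}
Step 11: signal(T1) -> count=2 queue=[] holders={T4}
Step 12: wait(T3) -> count=1 queue=[] holders={T3,T4}
Final holders: {T3,T4} -> 2 thread(s)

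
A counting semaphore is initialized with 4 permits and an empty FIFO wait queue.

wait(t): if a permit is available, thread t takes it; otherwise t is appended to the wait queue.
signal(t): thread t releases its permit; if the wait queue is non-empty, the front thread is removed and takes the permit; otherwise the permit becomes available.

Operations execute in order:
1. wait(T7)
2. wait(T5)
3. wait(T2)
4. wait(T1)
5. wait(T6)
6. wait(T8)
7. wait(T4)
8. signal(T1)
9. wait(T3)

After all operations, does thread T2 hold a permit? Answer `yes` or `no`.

Answer: yes

Derivation:
Step 1: wait(T7) -> count=3 queue=[] holders={T7}
Step 2: wait(T5) -> count=2 queue=[] holders={T5,T7}
Step 3: wait(T2) -> count=1 queue=[] holders={T2,T5,T7}
Step 4: wait(T1) -> count=0 queue=[] holders={T1,T2,T5,T7}
Step 5: wait(T6) -> count=0 queue=[T6] holders={T1,T2,T5,T7}
Step 6: wait(T8) -> count=0 queue=[T6,T8] holders={T1,T2,T5,T7}
Step 7: wait(T4) -> count=0 queue=[T6,T8,T4] holders={T1,T2,T5,T7}
Step 8: signal(T1) -> count=0 queue=[T8,T4] holders={T2,T5,T6,T7}
Step 9: wait(T3) -> count=0 queue=[T8,T4,T3] holders={T2,T5,T6,T7}
Final holders: {T2,T5,T6,T7} -> T2 in holders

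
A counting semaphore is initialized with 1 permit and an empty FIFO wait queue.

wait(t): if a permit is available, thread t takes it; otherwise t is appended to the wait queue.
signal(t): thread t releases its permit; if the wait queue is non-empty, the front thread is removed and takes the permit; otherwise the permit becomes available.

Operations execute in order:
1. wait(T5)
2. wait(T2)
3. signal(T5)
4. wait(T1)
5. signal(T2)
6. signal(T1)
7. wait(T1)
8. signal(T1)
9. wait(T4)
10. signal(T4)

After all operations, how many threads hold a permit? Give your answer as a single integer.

Answer: 0

Derivation:
Step 1: wait(T5) -> count=0 queue=[] holders={T5}
Step 2: wait(T2) -> count=0 queue=[T2] holders={T5}
Step 3: signal(T5) -> count=0 queue=[] holders={T2}
Step 4: wait(T1) -> count=0 queue=[T1] holders={T2}
Step 5: signal(T2) -> count=0 queue=[] holders={T1}
Step 6: signal(T1) -> count=1 queue=[] holders={none}
Step 7: wait(T1) -> count=0 queue=[] holders={T1}
Step 8: signal(T1) -> count=1 queue=[] holders={none}
Step 9: wait(T4) -> count=0 queue=[] holders={T4}
Step 10: signal(T4) -> count=1 queue=[] holders={none}
Final holders: {none} -> 0 thread(s)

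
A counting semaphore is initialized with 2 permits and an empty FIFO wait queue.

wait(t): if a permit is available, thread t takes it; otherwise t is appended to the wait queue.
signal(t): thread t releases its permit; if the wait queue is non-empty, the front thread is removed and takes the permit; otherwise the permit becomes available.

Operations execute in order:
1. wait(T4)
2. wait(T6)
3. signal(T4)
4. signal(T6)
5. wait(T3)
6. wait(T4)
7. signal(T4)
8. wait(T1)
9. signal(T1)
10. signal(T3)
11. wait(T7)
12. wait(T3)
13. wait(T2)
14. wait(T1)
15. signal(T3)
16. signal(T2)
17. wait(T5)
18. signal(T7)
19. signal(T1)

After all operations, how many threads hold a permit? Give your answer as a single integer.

Step 1: wait(T4) -> count=1 queue=[] holders={T4}
Step 2: wait(T6) -> count=0 queue=[] holders={T4,T6}
Step 3: signal(T4) -> count=1 queue=[] holders={T6}
Step 4: signal(T6) -> count=2 queue=[] holders={none}
Step 5: wait(T3) -> count=1 queue=[] holders={T3}
Step 6: wait(T4) -> count=0 queue=[] holders={T3,T4}
Step 7: signal(T4) -> count=1 queue=[] holders={T3}
Step 8: wait(T1) -> count=0 queue=[] holders={T1,T3}
Step 9: signal(T1) -> count=1 queue=[] holders={T3}
Step 10: signal(T3) -> count=2 queue=[] holders={none}
Step 11: wait(T7) -> count=1 queue=[] holders={T7}
Step 12: wait(T3) -> count=0 queue=[] holders={T3,T7}
Step 13: wait(T2) -> count=0 queue=[T2] holders={T3,T7}
Step 14: wait(T1) -> count=0 queue=[T2,T1] holders={T3,T7}
Step 15: signal(T3) -> count=0 queue=[T1] holders={T2,T7}
Step 16: signal(T2) -> count=0 queue=[] holders={T1,T7}
Step 17: wait(T5) -> count=0 queue=[T5] holders={T1,T7}
Step 18: signal(T7) -> count=0 queue=[] holders={T1,T5}
Step 19: signal(T1) -> count=1 queue=[] holders={T5}
Final holders: {T5} -> 1 thread(s)

Answer: 1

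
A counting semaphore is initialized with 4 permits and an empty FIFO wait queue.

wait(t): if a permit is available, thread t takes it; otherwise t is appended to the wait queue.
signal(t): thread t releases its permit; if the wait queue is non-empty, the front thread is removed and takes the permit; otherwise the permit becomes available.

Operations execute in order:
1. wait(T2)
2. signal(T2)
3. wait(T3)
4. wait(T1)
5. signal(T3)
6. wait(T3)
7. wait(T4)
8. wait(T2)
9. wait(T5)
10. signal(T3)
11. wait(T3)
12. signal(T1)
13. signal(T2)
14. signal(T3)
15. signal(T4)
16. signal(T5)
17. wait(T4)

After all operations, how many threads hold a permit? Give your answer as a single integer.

Step 1: wait(T2) -> count=3 queue=[] holders={T2}
Step 2: signal(T2) -> count=4 queue=[] holders={none}
Step 3: wait(T3) -> count=3 queue=[] holders={T3}
Step 4: wait(T1) -> count=2 queue=[] holders={T1,T3}
Step 5: signal(T3) -> count=3 queue=[] holders={T1}
Step 6: wait(T3) -> count=2 queue=[] holders={T1,T3}
Step 7: wait(T4) -> count=1 queue=[] holders={T1,T3,T4}
Step 8: wait(T2) -> count=0 queue=[] holders={T1,T2,T3,T4}
Step 9: wait(T5) -> count=0 queue=[T5] holders={T1,T2,T3,T4}
Step 10: signal(T3) -> count=0 queue=[] holders={T1,T2,T4,T5}
Step 11: wait(T3) -> count=0 queue=[T3] holders={T1,T2,T4,T5}
Step 12: signal(T1) -> count=0 queue=[] holders={T2,T3,T4,T5}
Step 13: signal(T2) -> count=1 queue=[] holders={T3,T4,T5}
Step 14: signal(T3) -> count=2 queue=[] holders={T4,T5}
Step 15: signal(T4) -> count=3 queue=[] holders={T5}
Step 16: signal(T5) -> count=4 queue=[] holders={none}
Step 17: wait(T4) -> count=3 queue=[] holders={T4}
Final holders: {T4} -> 1 thread(s)

Answer: 1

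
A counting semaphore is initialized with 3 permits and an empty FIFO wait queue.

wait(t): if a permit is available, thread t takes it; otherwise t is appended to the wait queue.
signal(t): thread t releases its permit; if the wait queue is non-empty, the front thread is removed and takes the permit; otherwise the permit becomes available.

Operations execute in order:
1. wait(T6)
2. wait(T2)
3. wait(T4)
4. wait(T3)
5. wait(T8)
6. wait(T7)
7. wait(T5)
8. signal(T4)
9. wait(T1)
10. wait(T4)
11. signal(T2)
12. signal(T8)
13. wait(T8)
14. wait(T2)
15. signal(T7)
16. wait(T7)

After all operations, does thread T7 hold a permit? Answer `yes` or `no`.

Answer: no

Derivation:
Step 1: wait(T6) -> count=2 queue=[] holders={T6}
Step 2: wait(T2) -> count=1 queue=[] holders={T2,T6}
Step 3: wait(T4) -> count=0 queue=[] holders={T2,T4,T6}
Step 4: wait(T3) -> count=0 queue=[T3] holders={T2,T4,T6}
Step 5: wait(T8) -> count=0 queue=[T3,T8] holders={T2,T4,T6}
Step 6: wait(T7) -> count=0 queue=[T3,T8,T7] holders={T2,T4,T6}
Step 7: wait(T5) -> count=0 queue=[T3,T8,T7,T5] holders={T2,T4,T6}
Step 8: signal(T4) -> count=0 queue=[T8,T7,T5] holders={T2,T3,T6}
Step 9: wait(T1) -> count=0 queue=[T8,T7,T5,T1] holders={T2,T3,T6}
Step 10: wait(T4) -> count=0 queue=[T8,T7,T5,T1,T4] holders={T2,T3,T6}
Step 11: signal(T2) -> count=0 queue=[T7,T5,T1,T4] holders={T3,T6,T8}
Step 12: signal(T8) -> count=0 queue=[T5,T1,T4] holders={T3,T6,T7}
Step 13: wait(T8) -> count=0 queue=[T5,T1,T4,T8] holders={T3,T6,T7}
Step 14: wait(T2) -> count=0 queue=[T5,T1,T4,T8,T2] holders={T3,T6,T7}
Step 15: signal(T7) -> count=0 queue=[T1,T4,T8,T2] holders={T3,T5,T6}
Step 16: wait(T7) -> count=0 queue=[T1,T4,T8,T2,T7] holders={T3,T5,T6}
Final holders: {T3,T5,T6} -> T7 not in holders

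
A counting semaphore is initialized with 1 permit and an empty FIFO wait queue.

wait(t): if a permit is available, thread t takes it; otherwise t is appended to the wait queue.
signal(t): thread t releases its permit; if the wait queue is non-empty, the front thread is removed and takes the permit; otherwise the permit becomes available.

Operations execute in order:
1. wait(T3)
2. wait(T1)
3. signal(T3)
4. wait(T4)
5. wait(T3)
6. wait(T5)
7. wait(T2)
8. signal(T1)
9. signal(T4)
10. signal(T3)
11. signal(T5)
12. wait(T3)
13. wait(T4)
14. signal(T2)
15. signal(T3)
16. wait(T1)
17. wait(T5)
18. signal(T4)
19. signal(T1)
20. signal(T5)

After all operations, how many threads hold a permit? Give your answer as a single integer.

Answer: 0

Derivation:
Step 1: wait(T3) -> count=0 queue=[] holders={T3}
Step 2: wait(T1) -> count=0 queue=[T1] holders={T3}
Step 3: signal(T3) -> count=0 queue=[] holders={T1}
Step 4: wait(T4) -> count=0 queue=[T4] holders={T1}
Step 5: wait(T3) -> count=0 queue=[T4,T3] holders={T1}
Step 6: wait(T5) -> count=0 queue=[T4,T3,T5] holders={T1}
Step 7: wait(T2) -> count=0 queue=[T4,T3,T5,T2] holders={T1}
Step 8: signal(T1) -> count=0 queue=[T3,T5,T2] holders={T4}
Step 9: signal(T4) -> count=0 queue=[T5,T2] holders={T3}
Step 10: signal(T3) -> count=0 queue=[T2] holders={T5}
Step 11: signal(T5) -> count=0 queue=[] holders={T2}
Step 12: wait(T3) -> count=0 queue=[T3] holders={T2}
Step 13: wait(T4) -> count=0 queue=[T3,T4] holders={T2}
Step 14: signal(T2) -> count=0 queue=[T4] holders={T3}
Step 15: signal(T3) -> count=0 queue=[] holders={T4}
Step 16: wait(T1) -> count=0 queue=[T1] holders={T4}
Step 17: wait(T5) -> count=0 queue=[T1,T5] holders={T4}
Step 18: signal(T4) -> count=0 queue=[T5] holders={T1}
Step 19: signal(T1) -> count=0 queue=[] holders={T5}
Step 20: signal(T5) -> count=1 queue=[] holders={none}
Final holders: {none} -> 0 thread(s)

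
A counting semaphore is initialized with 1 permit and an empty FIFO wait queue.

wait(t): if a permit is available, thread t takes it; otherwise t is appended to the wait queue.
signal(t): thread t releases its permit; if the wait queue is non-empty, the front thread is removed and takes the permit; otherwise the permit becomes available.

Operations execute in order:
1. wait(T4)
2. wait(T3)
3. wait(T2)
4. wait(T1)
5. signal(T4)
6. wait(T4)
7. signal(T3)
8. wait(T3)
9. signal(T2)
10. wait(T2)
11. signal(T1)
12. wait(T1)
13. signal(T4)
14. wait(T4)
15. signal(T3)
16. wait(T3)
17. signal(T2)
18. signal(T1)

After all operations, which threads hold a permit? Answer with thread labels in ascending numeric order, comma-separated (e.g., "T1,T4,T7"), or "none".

Step 1: wait(T4) -> count=0 queue=[] holders={T4}
Step 2: wait(T3) -> count=0 queue=[T3] holders={T4}
Step 3: wait(T2) -> count=0 queue=[T3,T2] holders={T4}
Step 4: wait(T1) -> count=0 queue=[T3,T2,T1] holders={T4}
Step 5: signal(T4) -> count=0 queue=[T2,T1] holders={T3}
Step 6: wait(T4) -> count=0 queue=[T2,T1,T4] holders={T3}
Step 7: signal(T3) -> count=0 queue=[T1,T4] holders={T2}
Step 8: wait(T3) -> count=0 queue=[T1,T4,T3] holders={T2}
Step 9: signal(T2) -> count=0 queue=[T4,T3] holders={T1}
Step 10: wait(T2) -> count=0 queue=[T4,T3,T2] holders={T1}
Step 11: signal(T1) -> count=0 queue=[T3,T2] holders={T4}
Step 12: wait(T1) -> count=0 queue=[T3,T2,T1] holders={T4}
Step 13: signal(T4) -> count=0 queue=[T2,T1] holders={T3}
Step 14: wait(T4) -> count=0 queue=[T2,T1,T4] holders={T3}
Step 15: signal(T3) -> count=0 queue=[T1,T4] holders={T2}
Step 16: wait(T3) -> count=0 queue=[T1,T4,T3] holders={T2}
Step 17: signal(T2) -> count=0 queue=[T4,T3] holders={T1}
Step 18: signal(T1) -> count=0 queue=[T3] holders={T4}
Final holders: T4

Answer: T4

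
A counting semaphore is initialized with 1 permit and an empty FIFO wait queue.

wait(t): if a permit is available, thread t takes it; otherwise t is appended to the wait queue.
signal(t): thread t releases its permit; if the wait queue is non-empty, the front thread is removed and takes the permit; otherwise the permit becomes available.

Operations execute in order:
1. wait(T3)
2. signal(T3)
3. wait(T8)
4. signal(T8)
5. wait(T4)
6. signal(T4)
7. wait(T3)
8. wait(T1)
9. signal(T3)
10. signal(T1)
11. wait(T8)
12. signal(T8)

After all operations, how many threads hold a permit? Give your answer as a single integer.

Step 1: wait(T3) -> count=0 queue=[] holders={T3}
Step 2: signal(T3) -> count=1 queue=[] holders={none}
Step 3: wait(T8) -> count=0 queue=[] holders={T8}
Step 4: signal(T8) -> count=1 queue=[] holders={none}
Step 5: wait(T4) -> count=0 queue=[] holders={T4}
Step 6: signal(T4) -> count=1 queue=[] holders={none}
Step 7: wait(T3) -> count=0 queue=[] holders={T3}
Step 8: wait(T1) -> count=0 queue=[T1] holders={T3}
Step 9: signal(T3) -> count=0 queue=[] holders={T1}
Step 10: signal(T1) -> count=1 queue=[] holders={none}
Step 11: wait(T8) -> count=0 queue=[] holders={T8}
Step 12: signal(T8) -> count=1 queue=[] holders={none}
Final holders: {none} -> 0 thread(s)

Answer: 0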